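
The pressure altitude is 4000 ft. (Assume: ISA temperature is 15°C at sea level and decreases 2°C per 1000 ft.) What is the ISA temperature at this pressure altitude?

ISA temperature = 15 − 2 × (4000/1000) = 15 − 8 = 7°C.

7°C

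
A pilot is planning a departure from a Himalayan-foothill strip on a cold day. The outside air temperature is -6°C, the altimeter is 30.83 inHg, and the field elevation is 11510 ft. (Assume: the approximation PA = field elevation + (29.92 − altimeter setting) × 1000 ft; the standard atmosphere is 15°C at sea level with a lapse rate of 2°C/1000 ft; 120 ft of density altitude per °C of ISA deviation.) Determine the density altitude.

10624 ft

Pressure altitude = 11510 + (29.92 − 30.83) × 1000 = 11510 + (-910) = 10600 ft.
ISA temperature at 10600 ft = 15 − 2 × (10600/1000) = -6.2°C.
ISA deviation = -6 − (-6.2) = +0.2°C.
Density altitude = 10600 + 120 × (0.2) = 10624 ft.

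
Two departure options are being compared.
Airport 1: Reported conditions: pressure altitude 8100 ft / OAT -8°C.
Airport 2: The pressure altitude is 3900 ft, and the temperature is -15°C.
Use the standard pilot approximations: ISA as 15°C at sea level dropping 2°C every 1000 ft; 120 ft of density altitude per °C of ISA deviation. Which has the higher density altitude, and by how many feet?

Airport 1: ISA temp = -1.2°C, deviation -6.8°C, DA = 8100 + 120 × (-6.8) = 7284 ft.
Airport 2: ISA temp = 7.2°C, deviation -22.2°C, DA = 3900 + 120 × (-22.2) = 1236 ft.
Airport 1 is higher by 7284 − 1236 = 6048 ft.

Airport 1 by 6048 ft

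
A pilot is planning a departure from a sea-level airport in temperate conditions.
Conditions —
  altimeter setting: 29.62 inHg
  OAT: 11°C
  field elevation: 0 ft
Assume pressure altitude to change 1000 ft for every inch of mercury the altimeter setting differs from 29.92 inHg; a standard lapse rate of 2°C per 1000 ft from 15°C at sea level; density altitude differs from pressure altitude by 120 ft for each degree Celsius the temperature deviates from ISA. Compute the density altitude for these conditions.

Pressure altitude = 0 + (29.92 − 29.62) × 1000 = 0 + (+300) = 300 ft.
ISA temperature at 300 ft = 15 − 2 × (300/1000) = 14.4°C.
ISA deviation = 11 − 14.4 = -3.4°C.
Density altitude = 300 + 120 × (-3.4) = -108 ft.

-108 ft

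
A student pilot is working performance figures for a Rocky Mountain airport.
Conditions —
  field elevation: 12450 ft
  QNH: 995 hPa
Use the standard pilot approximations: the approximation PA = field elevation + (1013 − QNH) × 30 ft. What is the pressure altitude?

12990 ft

Pressure correction = (1013 − 995) × 30 = +540 ft.
Pressure altitude = 12450 + (+540) = 12990 ft.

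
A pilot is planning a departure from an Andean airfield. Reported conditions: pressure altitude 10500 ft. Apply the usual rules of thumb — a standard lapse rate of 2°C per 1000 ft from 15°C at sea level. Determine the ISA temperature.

ISA temperature = 15 − 2 × (10500/1000) = 15 − 21 = -6°C.

-6°C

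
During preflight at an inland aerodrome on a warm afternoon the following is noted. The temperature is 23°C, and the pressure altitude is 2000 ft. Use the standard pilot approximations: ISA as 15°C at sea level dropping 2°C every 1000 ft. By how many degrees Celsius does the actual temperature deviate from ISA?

ISA temperature at 2000 ft = 15 − 2 × (2000/1000) = 11°C.
Deviation = OAT − ISA = 23 − 11 = +12°C.

ISA+12°C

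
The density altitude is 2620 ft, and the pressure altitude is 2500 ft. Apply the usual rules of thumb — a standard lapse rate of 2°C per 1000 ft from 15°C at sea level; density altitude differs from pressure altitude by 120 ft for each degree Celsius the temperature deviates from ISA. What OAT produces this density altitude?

11°C

Density altitude − pressure altitude = 2620 − 2500 = +120 ft.
At 120 ft/°C that is an ISA deviation of 120/120 = +1°C.
ISA temperature at 2500 ft = 15 − 2 × (2500/1000) = 10°C.
OAT = ISA + deviation = 10 + (+1) = 11°C.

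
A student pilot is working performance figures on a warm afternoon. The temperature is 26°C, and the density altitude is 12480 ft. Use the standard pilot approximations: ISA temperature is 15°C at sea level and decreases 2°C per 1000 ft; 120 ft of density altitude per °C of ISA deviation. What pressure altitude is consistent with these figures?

9000 ft

DA = PA + 120 × (OAT − (15 − 2·PA/1000)) = PA + 120·OAT − 1800 + 0.24·PA = 1.24·PA + 120·OAT − 1800.
So 1.24·PA = 12480 − 120 × 26 + 1800 = 11160.
PA = 11160 / 1.24 = 9000 ft.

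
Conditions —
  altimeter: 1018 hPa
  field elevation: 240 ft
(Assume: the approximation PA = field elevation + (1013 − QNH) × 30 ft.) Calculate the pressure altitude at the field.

90 ft

Pressure correction = (1013 − 1018) × 30 = -150 ft.
Pressure altitude = 240 + (-150) = 90 ft.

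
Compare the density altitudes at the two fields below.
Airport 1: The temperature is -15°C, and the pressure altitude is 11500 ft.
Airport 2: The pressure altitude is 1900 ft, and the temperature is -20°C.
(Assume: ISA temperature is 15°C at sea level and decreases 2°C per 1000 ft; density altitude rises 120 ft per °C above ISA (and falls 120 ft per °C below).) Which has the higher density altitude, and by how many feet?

Airport 1: ISA temp = -8°C, deviation -7°C, DA = 11500 + 120 × (-7) = 10660 ft.
Airport 2: ISA temp = 11.2°C, deviation -31.2°C, DA = 1900 + 120 × (-31.2) = -1844 ft.
Airport 1 is higher by 10660 − (-1844) = 12504 ft.

Airport 1 by 12504 ft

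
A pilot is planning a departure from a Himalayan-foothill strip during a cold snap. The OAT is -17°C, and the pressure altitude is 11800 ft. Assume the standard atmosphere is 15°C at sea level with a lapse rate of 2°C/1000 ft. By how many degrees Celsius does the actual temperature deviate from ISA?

ISA-8.4°C

ISA temperature at 11800 ft = 15 − 2 × (11800/1000) = -8.6°C.
Deviation = OAT − ISA = -17 − (-8.6) = -8.4°C.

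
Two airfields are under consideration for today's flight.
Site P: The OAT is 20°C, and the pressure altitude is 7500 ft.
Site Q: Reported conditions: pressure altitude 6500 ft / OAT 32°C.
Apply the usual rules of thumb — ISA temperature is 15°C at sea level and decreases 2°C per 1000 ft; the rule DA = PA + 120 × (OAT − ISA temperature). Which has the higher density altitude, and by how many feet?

Site Q by 200 ft

Site P: ISA temp = 0°C, deviation +20°C, DA = 7500 + 120 × 20 = 9900 ft.
Site Q: ISA temp = 2°C, deviation +30°C, DA = 6500 + 120 × 30 = 10100 ft.
Site Q is higher by 10100 − 9900 = 200 ft.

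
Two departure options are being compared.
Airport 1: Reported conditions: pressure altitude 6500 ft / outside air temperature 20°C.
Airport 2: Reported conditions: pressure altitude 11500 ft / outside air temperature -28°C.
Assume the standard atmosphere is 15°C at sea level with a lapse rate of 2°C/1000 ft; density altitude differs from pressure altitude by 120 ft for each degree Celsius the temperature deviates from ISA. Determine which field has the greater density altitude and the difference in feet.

Airport 2 by 440 ft

Airport 1: ISA temp = 2°C, deviation +18°C, DA = 6500 + 120 × 18 = 8660 ft.
Airport 2: ISA temp = -8°C, deviation -20°C, DA = 11500 + 120 × (-20) = 9100 ft.
Airport 2 is higher by 9100 − 8660 = 440 ft.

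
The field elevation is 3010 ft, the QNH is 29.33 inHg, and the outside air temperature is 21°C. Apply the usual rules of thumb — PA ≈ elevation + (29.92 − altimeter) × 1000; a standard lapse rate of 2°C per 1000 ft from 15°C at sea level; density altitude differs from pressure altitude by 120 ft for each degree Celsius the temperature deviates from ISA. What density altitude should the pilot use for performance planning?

Pressure altitude = 3010 + (29.92 − 29.33) × 1000 = 3010 + (+590) = 3600 ft.
ISA temperature at 3600 ft = 15 − 2 × (3600/1000) = 7.8°C.
ISA deviation = 21 − 7.8 = +13.2°C.
Density altitude = 3600 + 120 × (13.2) = 5184 ft.

5184 ft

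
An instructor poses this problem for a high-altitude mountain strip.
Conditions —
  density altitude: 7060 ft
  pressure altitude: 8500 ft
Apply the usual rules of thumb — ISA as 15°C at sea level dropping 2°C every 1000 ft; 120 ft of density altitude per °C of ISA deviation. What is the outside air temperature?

Density altitude − pressure altitude = 7060 − 8500 = -1440 ft.
At 120 ft/°C that is an ISA deviation of -1440/120 = -12°C.
ISA temperature at 8500 ft = 15 − 2 × (8500/1000) = -2°C.
OAT = ISA + deviation = -2 + (-12) = -14°C.

-14°C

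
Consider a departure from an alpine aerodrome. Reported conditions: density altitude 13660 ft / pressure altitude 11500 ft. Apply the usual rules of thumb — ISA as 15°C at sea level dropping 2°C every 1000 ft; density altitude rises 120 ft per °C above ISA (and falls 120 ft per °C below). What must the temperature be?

Density altitude − pressure altitude = 13660 − 11500 = +2160 ft.
At 120 ft/°C that is an ISA deviation of 2160/120 = +18°C.
ISA temperature at 11500 ft = 15 − 2 × (11500/1000) = -8°C.
OAT = ISA + deviation = -8 + (+18) = 10°C.

10°C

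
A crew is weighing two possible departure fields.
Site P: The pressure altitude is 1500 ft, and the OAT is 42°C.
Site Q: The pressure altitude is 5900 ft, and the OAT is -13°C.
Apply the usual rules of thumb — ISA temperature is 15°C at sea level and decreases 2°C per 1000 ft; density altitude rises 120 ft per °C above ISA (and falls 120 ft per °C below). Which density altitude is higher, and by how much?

Site P: ISA temp = 12°C, deviation +30°C, DA = 1500 + 120 × 30 = 5100 ft.
Site Q: ISA temp = 3.2°C, deviation -16.2°C, DA = 5900 + 120 × (-16.2) = 3956 ft.
Site P is higher by 5100 − 3956 = 1144 ft.

Site P by 1144 ft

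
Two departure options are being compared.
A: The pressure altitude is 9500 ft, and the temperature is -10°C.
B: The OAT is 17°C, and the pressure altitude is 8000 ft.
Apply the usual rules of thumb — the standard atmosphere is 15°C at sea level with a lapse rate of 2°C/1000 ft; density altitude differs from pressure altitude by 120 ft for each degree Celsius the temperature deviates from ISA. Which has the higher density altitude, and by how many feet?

A: ISA temp = -4°C, deviation -6°C, DA = 9500 + 120 × (-6) = 8780 ft.
B: ISA temp = -1°C, deviation +18°C, DA = 8000 + 120 × 18 = 10160 ft.
B is higher by 10160 − 8780 = 1380 ft.

B by 1380 ft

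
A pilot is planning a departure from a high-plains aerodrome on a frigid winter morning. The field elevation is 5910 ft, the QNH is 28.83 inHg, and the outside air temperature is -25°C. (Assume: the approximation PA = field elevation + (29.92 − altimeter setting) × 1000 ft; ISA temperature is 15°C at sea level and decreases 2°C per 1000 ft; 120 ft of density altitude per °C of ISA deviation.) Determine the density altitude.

Pressure altitude = 5910 + (29.92 − 28.83) × 1000 = 5910 + (+1090) = 7000 ft.
ISA temperature at 7000 ft = 15 − 2 × (7000/1000) = 1°C.
ISA deviation = -25 − 1 = -26°C.
Density altitude = 7000 + 120 × (-26) = 3880 ft.

3880 ft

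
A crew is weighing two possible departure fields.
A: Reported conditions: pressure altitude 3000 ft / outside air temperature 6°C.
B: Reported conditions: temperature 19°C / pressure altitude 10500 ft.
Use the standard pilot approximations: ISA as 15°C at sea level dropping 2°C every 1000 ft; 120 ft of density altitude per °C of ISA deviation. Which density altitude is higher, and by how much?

B by 10860 ft

A: ISA temp = 9°C, deviation -3°C, DA = 3000 + 120 × (-3) = 2640 ft.
B: ISA temp = -6°C, deviation +25°C, DA = 10500 + 120 × 25 = 13500 ft.
B is higher by 13500 − 2640 = 10860 ft.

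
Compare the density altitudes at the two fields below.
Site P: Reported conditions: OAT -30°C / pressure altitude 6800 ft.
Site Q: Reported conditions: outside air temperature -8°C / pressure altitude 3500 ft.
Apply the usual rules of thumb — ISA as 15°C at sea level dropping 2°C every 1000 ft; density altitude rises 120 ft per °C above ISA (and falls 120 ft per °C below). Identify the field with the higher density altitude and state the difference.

Site P: ISA temp = 1.4°C, deviation -31.4°C, DA = 6800 + 120 × (-31.4) = 3032 ft.
Site Q: ISA temp = 8°C, deviation -16°C, DA = 3500 + 120 × (-16) = 1580 ft.
Site P is higher by 3032 − 1580 = 1452 ft.

Site P by 1452 ft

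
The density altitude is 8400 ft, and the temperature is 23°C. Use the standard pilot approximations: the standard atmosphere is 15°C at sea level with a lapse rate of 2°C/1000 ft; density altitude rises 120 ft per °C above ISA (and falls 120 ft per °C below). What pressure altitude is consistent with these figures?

6000 ft

DA = PA + 120 × (OAT − (15 − 2·PA/1000)) = PA + 120·OAT − 1800 + 0.24·PA = 1.24·PA + 120·OAT − 1800.
So 1.24·PA = 8400 − 120 × 23 + 1800 = 7440.
PA = 7440 / 1.24 = 6000 ft.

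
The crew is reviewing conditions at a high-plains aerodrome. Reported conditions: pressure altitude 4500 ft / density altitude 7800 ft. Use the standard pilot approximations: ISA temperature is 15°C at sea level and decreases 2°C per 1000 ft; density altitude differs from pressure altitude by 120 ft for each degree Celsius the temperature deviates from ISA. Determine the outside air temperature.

33.5°C

Density altitude − pressure altitude = 7800 − 4500 = +3300 ft.
At 120 ft/°C that is an ISA deviation of 3300/120 = +27.5°C.
ISA temperature at 4500 ft = 15 − 2 × (4500/1000) = 6°C.
OAT = ISA + deviation = 6 + (+27.5) = 33.5°C.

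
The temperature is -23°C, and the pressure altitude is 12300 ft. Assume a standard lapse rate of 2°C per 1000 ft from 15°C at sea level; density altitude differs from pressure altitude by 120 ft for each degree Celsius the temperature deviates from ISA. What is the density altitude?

10692 ft

ISA temperature at 12300 ft = 15 − 2 × (12300/1000) = -9.6°C.
ISA deviation = -23 − (-9.6) = -13.4°C.
Density altitude = 12300 + 120 × (-13.4) = 12300 + (-1608) = 10692 ft.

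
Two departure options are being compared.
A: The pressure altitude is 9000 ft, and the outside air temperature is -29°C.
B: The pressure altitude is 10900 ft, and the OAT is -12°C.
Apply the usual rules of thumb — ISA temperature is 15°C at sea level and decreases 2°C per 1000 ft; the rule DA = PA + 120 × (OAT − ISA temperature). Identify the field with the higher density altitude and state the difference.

A: ISA temp = -3°C, deviation -26°C, DA = 9000 + 120 × (-26) = 5880 ft.
B: ISA temp = -6.8°C, deviation -5.2°C, DA = 10900 + 120 × (-5.2) = 10276 ft.
B is higher by 10276 − 5880 = 4396 ft.

B by 4396 ft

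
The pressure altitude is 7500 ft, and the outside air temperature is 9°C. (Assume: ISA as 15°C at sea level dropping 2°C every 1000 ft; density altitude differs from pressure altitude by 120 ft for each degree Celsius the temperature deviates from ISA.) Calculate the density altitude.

8580 ft

ISA temperature at 7500 ft = 15 − 2 × (7500/1000) = 0°C.
ISA deviation = 9 − 0 = +9°C.
Density altitude = 7500 + 120 × (9) = 7500 + (+1080) = 8580 ft.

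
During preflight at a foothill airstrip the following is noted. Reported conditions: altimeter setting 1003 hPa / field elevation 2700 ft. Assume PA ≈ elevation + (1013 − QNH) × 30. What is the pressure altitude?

3000 ft

Pressure correction = (1013 − 1003) × 30 = +300 ft.
Pressure altitude = 2700 + (+300) = 3000 ft.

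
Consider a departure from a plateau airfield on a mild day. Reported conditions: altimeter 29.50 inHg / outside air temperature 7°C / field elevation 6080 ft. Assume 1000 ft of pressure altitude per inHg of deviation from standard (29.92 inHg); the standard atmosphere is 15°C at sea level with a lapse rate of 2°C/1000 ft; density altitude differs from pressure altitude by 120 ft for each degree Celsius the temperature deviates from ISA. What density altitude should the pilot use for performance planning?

7100 ft

Pressure altitude = 6080 + (29.92 − 29.50) × 1000 = 6080 + (+420) = 6500 ft.
ISA temperature at 6500 ft = 15 − 2 × (6500/1000) = 2°C.
ISA deviation = 7 − 2 = +5°C.
Density altitude = 6500 + 120 × (5) = 7100 ft.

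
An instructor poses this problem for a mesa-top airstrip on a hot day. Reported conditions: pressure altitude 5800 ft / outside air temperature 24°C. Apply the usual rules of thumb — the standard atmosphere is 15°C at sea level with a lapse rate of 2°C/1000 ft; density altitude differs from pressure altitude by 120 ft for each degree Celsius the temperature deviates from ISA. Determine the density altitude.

ISA temperature at 5800 ft = 15 − 2 × (5800/1000) = 3.4°C.
ISA deviation = 24 − 3.4 = +20.6°C.
Density altitude = 5800 + 120 × (20.6) = 5800 + (+2472) = 8272 ft.

8272 ft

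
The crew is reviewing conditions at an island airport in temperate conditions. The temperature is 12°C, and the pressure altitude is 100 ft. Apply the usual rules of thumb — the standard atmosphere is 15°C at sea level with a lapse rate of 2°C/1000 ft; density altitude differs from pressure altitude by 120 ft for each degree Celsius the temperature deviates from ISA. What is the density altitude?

ISA temperature at 100 ft = 15 − 2 × (100/1000) = 14.8°C.
ISA deviation = 12 − 14.8 = -2.8°C.
Density altitude = 100 + 120 × (-2.8) = 100 + (-336) = -236 ft.

-236 ft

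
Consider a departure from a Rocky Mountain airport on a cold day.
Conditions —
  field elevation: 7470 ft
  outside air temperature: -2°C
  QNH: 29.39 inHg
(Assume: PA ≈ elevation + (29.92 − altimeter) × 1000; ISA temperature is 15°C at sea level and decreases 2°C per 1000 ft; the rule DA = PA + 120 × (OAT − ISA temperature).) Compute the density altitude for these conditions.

Pressure altitude = 7470 + (29.92 − 29.39) × 1000 = 7470 + (+530) = 8000 ft.
ISA temperature at 8000 ft = 15 − 2 × (8000/1000) = -1°C.
ISA deviation = -2 − (-1) = -1°C.
Density altitude = 8000 + 120 × (-1) = 7880 ft.

7880 ft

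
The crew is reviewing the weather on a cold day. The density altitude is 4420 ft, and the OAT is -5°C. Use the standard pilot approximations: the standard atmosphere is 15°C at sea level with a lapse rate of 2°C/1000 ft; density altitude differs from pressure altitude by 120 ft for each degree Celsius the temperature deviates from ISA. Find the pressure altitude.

5500 ft

DA = PA + 120 × (OAT − (15 − 2·PA/1000)) = PA + 120·OAT − 1800 + 0.24·PA = 1.24·PA + 120·OAT − 1800.
So 1.24·PA = 4420 − 120 × (-5) + 1800 = 6820.
PA = 6820 / 1.24 = 5500 ft.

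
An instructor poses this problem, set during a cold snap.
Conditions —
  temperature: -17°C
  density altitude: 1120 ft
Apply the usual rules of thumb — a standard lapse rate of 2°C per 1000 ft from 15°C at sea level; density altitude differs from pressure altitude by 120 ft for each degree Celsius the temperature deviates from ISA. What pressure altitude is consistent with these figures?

4000 ft

DA = PA + 120 × (OAT − (15 − 2·PA/1000)) = PA + 120·OAT − 1800 + 0.24·PA = 1.24·PA + 120·OAT − 1800.
So 1.24·PA = 1120 − 120 × (-17) + 1800 = 4960.
PA = 4960 / 1.24 = 4000 ft.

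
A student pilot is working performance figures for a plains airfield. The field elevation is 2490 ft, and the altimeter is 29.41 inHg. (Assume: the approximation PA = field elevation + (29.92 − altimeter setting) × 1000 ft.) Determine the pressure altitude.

Pressure correction = (29.92 − 29.41) × 1000 = +510 ft.
Pressure altitude = 2490 + (+510) = 3000 ft.

3000 ft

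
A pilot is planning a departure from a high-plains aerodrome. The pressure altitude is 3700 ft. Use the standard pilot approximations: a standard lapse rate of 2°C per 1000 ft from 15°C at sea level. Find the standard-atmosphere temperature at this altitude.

7.6°C

ISA temperature = 15 − 2 × (3700/1000) = 15 − 7.4 = 7.6°C.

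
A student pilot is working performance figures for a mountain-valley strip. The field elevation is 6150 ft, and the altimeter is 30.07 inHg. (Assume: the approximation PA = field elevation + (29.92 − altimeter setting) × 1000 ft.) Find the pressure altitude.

Pressure correction = (29.92 − 30.07) × 1000 = -150 ft.
Pressure altitude = 6150 + (-150) = 6000 ft.

6000 ft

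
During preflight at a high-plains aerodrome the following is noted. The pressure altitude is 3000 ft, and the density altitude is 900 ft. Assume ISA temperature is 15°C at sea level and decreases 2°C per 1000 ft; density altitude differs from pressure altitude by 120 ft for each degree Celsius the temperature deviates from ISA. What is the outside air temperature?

-8.5°C

Density altitude − pressure altitude = 900 − 3000 = -2100 ft.
At 120 ft/°C that is an ISA deviation of -2100/120 = -17.5°C.
ISA temperature at 3000 ft = 15 − 2 × (3000/1000) = 9°C.
OAT = ISA + deviation = 9 + (-17.5) = -8.5°C.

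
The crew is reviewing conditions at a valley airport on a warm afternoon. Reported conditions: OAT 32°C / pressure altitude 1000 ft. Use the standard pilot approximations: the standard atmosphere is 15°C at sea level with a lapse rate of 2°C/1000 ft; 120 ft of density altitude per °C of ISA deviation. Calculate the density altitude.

3280 ft

ISA temperature at 1000 ft = 15 − 2 × (1000/1000) = 13°C.
ISA deviation = 32 − 13 = +19°C.
Density altitude = 1000 + 120 × (19) = 1000 + (+2280) = 3280 ft.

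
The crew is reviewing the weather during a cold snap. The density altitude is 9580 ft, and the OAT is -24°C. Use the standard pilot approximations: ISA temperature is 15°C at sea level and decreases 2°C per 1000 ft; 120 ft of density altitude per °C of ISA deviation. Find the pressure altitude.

DA = PA + 120 × (OAT − (15 − 2·PA/1000)) = PA + 120·OAT − 1800 + 0.24·PA = 1.24·PA + 120·OAT − 1800.
So 1.24·PA = 9580 − 120 × (-24) + 1800 = 14260.
PA = 14260 / 1.24 = 11500 ft.

11500 ft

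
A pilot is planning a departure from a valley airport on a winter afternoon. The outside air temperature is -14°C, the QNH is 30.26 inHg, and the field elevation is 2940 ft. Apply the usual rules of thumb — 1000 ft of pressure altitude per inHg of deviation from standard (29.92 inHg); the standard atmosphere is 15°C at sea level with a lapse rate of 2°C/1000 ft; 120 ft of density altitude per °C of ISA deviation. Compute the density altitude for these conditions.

Pressure altitude = 2940 + (29.92 − 30.26) × 1000 = 2940 + (-340) = 2600 ft.
ISA temperature at 2600 ft = 15 − 2 × (2600/1000) = 9.8°C.
ISA deviation = -14 − 9.8 = -23.8°C.
Density altitude = 2600 + 120 × (-23.8) = -256 ft.

-256 ft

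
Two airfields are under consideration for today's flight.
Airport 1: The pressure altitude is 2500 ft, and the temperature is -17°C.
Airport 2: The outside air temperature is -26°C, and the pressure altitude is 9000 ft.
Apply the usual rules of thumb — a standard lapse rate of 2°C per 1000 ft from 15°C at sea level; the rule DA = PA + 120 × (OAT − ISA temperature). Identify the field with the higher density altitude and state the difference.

Airport 2 by 6980 ft

Airport 1: ISA temp = 10°C, deviation -27°C, DA = 2500 + 120 × (-27) = -740 ft.
Airport 2: ISA temp = -3°C, deviation -23°C, DA = 9000 + 120 × (-23) = 6240 ft.
Airport 2 is higher by 6240 − (-740) = 6980 ft.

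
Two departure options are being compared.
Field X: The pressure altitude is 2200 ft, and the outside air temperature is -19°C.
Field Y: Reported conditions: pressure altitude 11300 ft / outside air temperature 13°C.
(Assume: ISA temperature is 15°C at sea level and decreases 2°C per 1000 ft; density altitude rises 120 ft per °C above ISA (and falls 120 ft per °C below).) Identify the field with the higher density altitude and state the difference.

Field X: ISA temp = 10.6°C, deviation -29.6°C, DA = 2200 + 120 × (-29.6) = -1352 ft.
Field Y: ISA temp = -7.6°C, deviation +20.6°C, DA = 11300 + 120 × 20.6 = 13772 ft.
Field Y is higher by 13772 − (-1352) = 15124 ft.

Field Y by 15124 ft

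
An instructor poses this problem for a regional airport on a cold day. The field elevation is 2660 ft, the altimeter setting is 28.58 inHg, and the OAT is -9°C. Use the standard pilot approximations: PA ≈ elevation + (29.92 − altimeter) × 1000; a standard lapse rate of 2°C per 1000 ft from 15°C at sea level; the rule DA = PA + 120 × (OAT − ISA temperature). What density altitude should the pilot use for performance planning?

Pressure altitude = 2660 + (29.92 − 28.58) × 1000 = 2660 + (+1340) = 4000 ft.
ISA temperature at 4000 ft = 15 − 2 × (4000/1000) = 7°C.
ISA deviation = -9 − 7 = -16°C.
Density altitude = 4000 + 120 × (-16) = 2080 ft.

2080 ft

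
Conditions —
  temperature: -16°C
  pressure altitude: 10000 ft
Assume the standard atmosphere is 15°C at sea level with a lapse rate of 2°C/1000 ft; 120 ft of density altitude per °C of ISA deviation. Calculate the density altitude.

8680 ft

ISA temperature at 10000 ft = 15 − 2 × (10000/1000) = -5°C.
ISA deviation = -16 − (-5) = -11°C.
Density altitude = 10000 + 120 × (-11) = 10000 + (-1320) = 8680 ft.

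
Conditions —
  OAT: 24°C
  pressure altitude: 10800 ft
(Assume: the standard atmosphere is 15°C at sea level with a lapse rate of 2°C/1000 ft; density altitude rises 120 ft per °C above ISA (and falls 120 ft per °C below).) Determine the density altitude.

14472 ft

ISA temperature at 10800 ft = 15 − 2 × (10800/1000) = -6.6°C.
ISA deviation = 24 − (-6.6) = +30.6°C.
Density altitude = 10800 + 120 × (30.6) = 10800 + (+3672) = 14472 ft.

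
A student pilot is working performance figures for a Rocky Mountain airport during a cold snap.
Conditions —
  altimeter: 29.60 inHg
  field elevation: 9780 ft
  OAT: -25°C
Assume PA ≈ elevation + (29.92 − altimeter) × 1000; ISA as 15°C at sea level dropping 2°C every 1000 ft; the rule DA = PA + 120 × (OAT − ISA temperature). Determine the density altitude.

Pressure altitude = 9780 + (29.92 − 29.60) × 1000 = 9780 + (+320) = 10100 ft.
ISA temperature at 10100 ft = 15 − 2 × (10100/1000) = -5.2°C.
ISA deviation = -25 − (-5.2) = -19.8°C.
Density altitude = 10100 + 120 × (-19.8) = 7724 ft.

7724 ft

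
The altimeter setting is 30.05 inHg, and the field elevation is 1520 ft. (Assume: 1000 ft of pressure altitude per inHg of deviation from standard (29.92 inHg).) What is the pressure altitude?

1390 ft

Pressure correction = (29.92 − 30.05) × 1000 = -130 ft.
Pressure altitude = 1520 + (-130) = 1390 ft.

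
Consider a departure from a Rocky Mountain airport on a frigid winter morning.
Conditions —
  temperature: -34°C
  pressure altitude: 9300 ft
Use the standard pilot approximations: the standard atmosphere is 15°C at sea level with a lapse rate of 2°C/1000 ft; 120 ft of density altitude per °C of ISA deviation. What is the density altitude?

5652 ft

ISA temperature at 9300 ft = 15 − 2 × (9300/1000) = -3.6°C.
ISA deviation = -34 − (-3.6) = -30.4°C.
Density altitude = 9300 + 120 × (-30.4) = 9300 + (-3648) = 5652 ft.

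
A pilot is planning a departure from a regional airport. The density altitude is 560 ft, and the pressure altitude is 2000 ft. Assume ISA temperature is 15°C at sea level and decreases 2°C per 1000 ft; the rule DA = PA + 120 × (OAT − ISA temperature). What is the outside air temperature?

Density altitude − pressure altitude = 560 − 2000 = -1440 ft.
At 120 ft/°C that is an ISA deviation of -1440/120 = -12°C.
ISA temperature at 2000 ft = 15 − 2 × (2000/1000) = 11°C.
OAT = ISA + deviation = 11 + (-12) = -1°C.

-1°C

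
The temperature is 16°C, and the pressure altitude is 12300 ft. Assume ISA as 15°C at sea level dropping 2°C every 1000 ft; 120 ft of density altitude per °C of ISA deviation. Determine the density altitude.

ISA temperature at 12300 ft = 15 − 2 × (12300/1000) = -9.6°C.
ISA deviation = 16 − (-9.6) = +25.6°C.
Density altitude = 12300 + 120 × (25.6) = 12300 + (+3072) = 15372 ft.

15372 ft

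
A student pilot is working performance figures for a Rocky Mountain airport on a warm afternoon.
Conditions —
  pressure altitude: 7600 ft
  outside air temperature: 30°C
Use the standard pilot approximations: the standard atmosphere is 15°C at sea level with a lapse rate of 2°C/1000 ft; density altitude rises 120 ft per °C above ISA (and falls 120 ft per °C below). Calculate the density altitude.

ISA temperature at 7600 ft = 15 − 2 × (7600/1000) = -0.2°C.
ISA deviation = 30 − (-0.2) = +30.2°C.
Density altitude = 7600 + 120 × (30.2) = 7600 + (+3624) = 11224 ft.

11224 ft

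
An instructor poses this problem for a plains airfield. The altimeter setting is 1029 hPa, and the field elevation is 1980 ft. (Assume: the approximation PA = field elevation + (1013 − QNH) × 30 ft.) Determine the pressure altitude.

Pressure correction = (1013 − 1029) × 30 = -480 ft.
Pressure altitude = 1980 + (-480) = 1500 ft.

1500 ft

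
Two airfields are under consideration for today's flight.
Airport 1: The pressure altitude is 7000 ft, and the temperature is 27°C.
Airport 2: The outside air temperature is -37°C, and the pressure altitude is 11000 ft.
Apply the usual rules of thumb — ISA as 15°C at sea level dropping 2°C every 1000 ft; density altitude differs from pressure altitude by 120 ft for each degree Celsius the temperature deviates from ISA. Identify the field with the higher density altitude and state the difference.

Airport 1: ISA temp = 1°C, deviation +26°C, DA = 7000 + 120 × 26 = 10120 ft.
Airport 2: ISA temp = -7°C, deviation -30°C, DA = 11000 + 120 × (-30) = 7400 ft.
Airport 1 is higher by 10120 − 7400 = 2720 ft.

Airport 1 by 2720 ft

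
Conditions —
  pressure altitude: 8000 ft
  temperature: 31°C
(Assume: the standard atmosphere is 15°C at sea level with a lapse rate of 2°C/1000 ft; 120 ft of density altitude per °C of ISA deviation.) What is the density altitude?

ISA temperature at 8000 ft = 15 − 2 × (8000/1000) = -1°C.
ISA deviation = 31 − (-1) = +32°C.
Density altitude = 8000 + 120 × (32) = 8000 + (+3840) = 11840 ft.

11840 ft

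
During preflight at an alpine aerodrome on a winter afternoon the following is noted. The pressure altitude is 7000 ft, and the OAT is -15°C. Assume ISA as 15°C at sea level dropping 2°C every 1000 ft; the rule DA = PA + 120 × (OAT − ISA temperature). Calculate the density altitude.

5080 ft

ISA temperature at 7000 ft = 15 − 2 × (7000/1000) = 1°C.
ISA deviation = -15 − 1 = -16°C.
Density altitude = 7000 + 120 × (-16) = 7000 + (-1920) = 5080 ft.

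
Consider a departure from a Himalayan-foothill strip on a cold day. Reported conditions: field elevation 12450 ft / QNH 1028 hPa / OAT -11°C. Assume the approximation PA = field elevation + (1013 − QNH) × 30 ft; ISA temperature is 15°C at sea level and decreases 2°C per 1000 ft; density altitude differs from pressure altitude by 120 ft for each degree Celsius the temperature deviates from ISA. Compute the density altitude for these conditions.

Pressure altitude = 12450 + (1013 − 1028) × 30 = 12450 + (-450) = 12000 ft.
ISA temperature at 12000 ft = 15 − 2 × (12000/1000) = -9°C.
ISA deviation = -11 − (-9) = -2°C.
Density altitude = 12000 + 120 × (-2) = 11760 ft.

11760 ft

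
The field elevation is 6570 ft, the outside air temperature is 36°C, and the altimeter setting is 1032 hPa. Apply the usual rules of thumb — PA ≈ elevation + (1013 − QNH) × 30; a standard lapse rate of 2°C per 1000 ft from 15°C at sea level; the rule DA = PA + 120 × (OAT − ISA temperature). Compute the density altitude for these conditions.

9960 ft

Pressure altitude = 6570 + (1013 − 1032) × 30 = 6570 + (-570) = 6000 ft.
ISA temperature at 6000 ft = 15 − 2 × (6000/1000) = 3°C.
ISA deviation = 36 − 3 = +33°C.
Density altitude = 6000 + 120 × (33) = 9960 ft.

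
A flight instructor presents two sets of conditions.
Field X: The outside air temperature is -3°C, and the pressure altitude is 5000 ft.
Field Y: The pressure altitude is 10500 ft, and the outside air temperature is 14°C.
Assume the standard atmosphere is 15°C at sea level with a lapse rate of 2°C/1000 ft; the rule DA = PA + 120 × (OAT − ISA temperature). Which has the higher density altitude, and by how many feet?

Field X: ISA temp = 5°C, deviation -8°C, DA = 5000 + 120 × (-8) = 4040 ft.
Field Y: ISA temp = -6°C, deviation +20°C, DA = 10500 + 120 × 20 = 12900 ft.
Field Y is higher by 12900 − 4040 = 8860 ft.

Field Y by 8860 ft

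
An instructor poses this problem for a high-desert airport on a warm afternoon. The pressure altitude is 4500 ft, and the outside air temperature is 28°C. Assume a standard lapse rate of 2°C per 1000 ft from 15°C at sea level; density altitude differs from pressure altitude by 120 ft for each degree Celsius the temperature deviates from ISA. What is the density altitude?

ISA temperature at 4500 ft = 15 − 2 × (4500/1000) = 6°C.
ISA deviation = 28 − 6 = +22°C.
Density altitude = 4500 + 120 × (22) = 4500 + (+2640) = 7140 ft.

7140 ft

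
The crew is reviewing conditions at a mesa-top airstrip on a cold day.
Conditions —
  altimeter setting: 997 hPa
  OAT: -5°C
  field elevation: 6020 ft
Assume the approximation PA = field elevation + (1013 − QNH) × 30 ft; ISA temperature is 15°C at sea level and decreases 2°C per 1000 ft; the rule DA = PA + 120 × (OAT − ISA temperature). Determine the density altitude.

Pressure altitude = 6020 + (1013 − 997) × 30 = 6020 + (+480) = 6500 ft.
ISA temperature at 6500 ft = 15 − 2 × (6500/1000) = 2°C.
ISA deviation = -5 − 2 = -7°C.
Density altitude = 6500 + 120 × (-7) = 5660 ft.

5660 ft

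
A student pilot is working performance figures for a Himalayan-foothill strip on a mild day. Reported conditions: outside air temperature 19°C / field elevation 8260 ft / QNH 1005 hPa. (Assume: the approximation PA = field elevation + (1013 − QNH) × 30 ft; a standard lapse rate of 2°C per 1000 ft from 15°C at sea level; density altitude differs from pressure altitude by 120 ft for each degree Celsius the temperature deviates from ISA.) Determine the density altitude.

11020 ft

Pressure altitude = 8260 + (1013 − 1005) × 30 = 8260 + (+240) = 8500 ft.
ISA temperature at 8500 ft = 15 − 2 × (8500/1000) = -2°C.
ISA deviation = 19 − (-2) = +21°C.
Density altitude = 8500 + 120 × (21) = 11020 ft.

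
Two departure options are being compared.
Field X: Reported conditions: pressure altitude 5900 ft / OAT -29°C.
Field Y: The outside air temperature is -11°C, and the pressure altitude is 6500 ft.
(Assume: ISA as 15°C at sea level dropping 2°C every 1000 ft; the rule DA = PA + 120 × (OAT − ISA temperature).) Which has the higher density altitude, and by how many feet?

Field Y by 2904 ft

Field X: ISA temp = 3.2°C, deviation -32.2°C, DA = 5900 + 120 × (-32.2) = 2036 ft.
Field Y: ISA temp = 2°C, deviation -13°C, DA = 6500 + 120 × (-13) = 4940 ft.
Field Y is higher by 4940 − 2036 = 2904 ft.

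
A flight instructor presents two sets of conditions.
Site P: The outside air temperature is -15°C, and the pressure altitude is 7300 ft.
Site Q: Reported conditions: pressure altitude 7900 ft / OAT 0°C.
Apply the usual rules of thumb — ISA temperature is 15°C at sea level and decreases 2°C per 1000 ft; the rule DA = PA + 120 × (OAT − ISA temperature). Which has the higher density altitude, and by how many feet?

Site Q by 2544 ft

Site P: ISA temp = 0.4°C, deviation -15.4°C, DA = 7300 + 120 × (-15.4) = 5452 ft.
Site Q: ISA temp = -0.8°C, deviation +0.8°C, DA = 7900 + 120 × 0.8 = 7996 ft.
Site Q is higher by 7996 − 5452 = 2544 ft.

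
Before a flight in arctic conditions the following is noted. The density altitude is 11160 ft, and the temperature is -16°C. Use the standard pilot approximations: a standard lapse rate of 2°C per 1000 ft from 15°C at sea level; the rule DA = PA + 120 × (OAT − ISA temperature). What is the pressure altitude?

12000 ft

DA = PA + 120 × (OAT − (15 − 2·PA/1000)) = PA + 120·OAT − 1800 + 0.24·PA = 1.24·PA + 120·OAT − 1800.
So 1.24·PA = 11160 − 120 × (-16) + 1800 = 14880.
PA = 14880 / 1.24 = 12000 ft.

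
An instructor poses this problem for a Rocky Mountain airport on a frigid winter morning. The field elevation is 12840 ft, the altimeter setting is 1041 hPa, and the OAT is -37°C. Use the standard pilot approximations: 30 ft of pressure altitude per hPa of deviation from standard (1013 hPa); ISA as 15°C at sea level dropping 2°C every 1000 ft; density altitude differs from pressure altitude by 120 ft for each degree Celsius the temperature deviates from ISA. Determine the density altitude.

8640 ft

Pressure altitude = 12840 + (1013 − 1041) × 30 = 12840 + (-840) = 12000 ft.
ISA temperature at 12000 ft = 15 − 2 × (12000/1000) = -9°C.
ISA deviation = -37 − (-9) = -28°C.
Density altitude = 12000 + 120 × (-28) = 8640 ft.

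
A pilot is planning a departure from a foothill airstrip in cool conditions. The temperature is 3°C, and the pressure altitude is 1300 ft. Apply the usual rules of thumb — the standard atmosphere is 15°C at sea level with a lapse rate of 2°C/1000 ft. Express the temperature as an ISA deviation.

ISA temperature at 1300 ft = 15 − 2 × (1300/1000) = 12.4°C.
Deviation = OAT − ISA = 3 − 12.4 = -9.4°C.

ISA-9.4°C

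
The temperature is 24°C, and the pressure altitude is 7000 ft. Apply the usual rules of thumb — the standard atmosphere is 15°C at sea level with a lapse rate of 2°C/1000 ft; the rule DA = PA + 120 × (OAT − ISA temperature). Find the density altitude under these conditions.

9760 ft

ISA temperature at 7000 ft = 15 − 2 × (7000/1000) = 1°C.
ISA deviation = 24 − 1 = +23°C.
Density altitude = 7000 + 120 × (23) = 7000 + (+2760) = 9760 ft.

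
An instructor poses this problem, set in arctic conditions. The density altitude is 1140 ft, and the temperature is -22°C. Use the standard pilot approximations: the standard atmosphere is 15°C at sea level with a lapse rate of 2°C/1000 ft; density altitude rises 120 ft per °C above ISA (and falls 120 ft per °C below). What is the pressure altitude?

DA = PA + 120 × (OAT − (15 − 2·PA/1000)) = PA + 120·OAT − 1800 + 0.24·PA = 1.24·PA + 120·OAT − 1800.
So 1.24·PA = 1140 − 120 × (-22) + 1800 = 5580.
PA = 5580 / 1.24 = 4500 ft.

4500 ft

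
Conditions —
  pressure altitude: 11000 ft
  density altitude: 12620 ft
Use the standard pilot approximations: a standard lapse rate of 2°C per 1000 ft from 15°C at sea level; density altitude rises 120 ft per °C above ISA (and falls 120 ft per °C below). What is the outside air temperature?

6.5°C

Density altitude − pressure altitude = 12620 − 11000 = +1620 ft.
At 120 ft/°C that is an ISA deviation of 1620/120 = +13.5°C.
ISA temperature at 11000 ft = 15 − 2 × (11000/1000) = -7°C.
OAT = ISA + deviation = -7 + (+13.5) = 6.5°C.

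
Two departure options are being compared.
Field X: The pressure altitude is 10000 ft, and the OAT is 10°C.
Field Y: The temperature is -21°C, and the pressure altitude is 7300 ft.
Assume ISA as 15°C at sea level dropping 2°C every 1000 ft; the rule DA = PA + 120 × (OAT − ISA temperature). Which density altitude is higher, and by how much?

Field X: ISA temp = -5°C, deviation +15°C, DA = 10000 + 120 × 15 = 11800 ft.
Field Y: ISA temp = 0.4°C, deviation -21.4°C, DA = 7300 + 120 × (-21.4) = 4732 ft.
Field X is higher by 11800 − 4732 = 7068 ft.

Field X by 7068 ft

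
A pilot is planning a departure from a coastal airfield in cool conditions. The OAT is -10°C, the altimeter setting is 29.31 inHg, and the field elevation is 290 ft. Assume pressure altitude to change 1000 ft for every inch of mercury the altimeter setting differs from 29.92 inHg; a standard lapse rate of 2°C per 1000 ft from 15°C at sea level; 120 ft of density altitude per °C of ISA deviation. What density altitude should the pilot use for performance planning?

Pressure altitude = 290 + (29.92 − 29.31) × 1000 = 290 + (+610) = 900 ft.
ISA temperature at 900 ft = 15 − 2 × (900/1000) = 13.2°C.
ISA deviation = -10 − 13.2 = -23.2°C.
Density altitude = 900 + 120 × (-23.2) = -1884 ft.

-1884 ft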